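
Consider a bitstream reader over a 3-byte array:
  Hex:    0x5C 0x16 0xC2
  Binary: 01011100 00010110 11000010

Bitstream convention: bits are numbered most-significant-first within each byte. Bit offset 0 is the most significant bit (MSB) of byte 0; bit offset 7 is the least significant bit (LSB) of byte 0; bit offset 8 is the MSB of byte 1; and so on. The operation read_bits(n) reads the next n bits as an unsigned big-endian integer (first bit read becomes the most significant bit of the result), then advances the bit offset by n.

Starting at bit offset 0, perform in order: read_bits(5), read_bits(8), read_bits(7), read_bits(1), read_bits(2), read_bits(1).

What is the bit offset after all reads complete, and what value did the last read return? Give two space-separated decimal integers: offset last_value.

Answer: 24 0

Derivation:
Read 1: bits[0:5] width=5 -> value=11 (bin 01011); offset now 5 = byte 0 bit 5; 19 bits remain
Read 2: bits[5:13] width=8 -> value=130 (bin 10000010); offset now 13 = byte 1 bit 5; 11 bits remain
Read 3: bits[13:20] width=7 -> value=108 (bin 1101100); offset now 20 = byte 2 bit 4; 4 bits remain
Read 4: bits[20:21] width=1 -> value=0 (bin 0); offset now 21 = byte 2 bit 5; 3 bits remain
Read 5: bits[21:23] width=2 -> value=1 (bin 01); offset now 23 = byte 2 bit 7; 1 bits remain
Read 6: bits[23:24] width=1 -> value=0 (bin 0); offset now 24 = byte 3 bit 0; 0 bits remain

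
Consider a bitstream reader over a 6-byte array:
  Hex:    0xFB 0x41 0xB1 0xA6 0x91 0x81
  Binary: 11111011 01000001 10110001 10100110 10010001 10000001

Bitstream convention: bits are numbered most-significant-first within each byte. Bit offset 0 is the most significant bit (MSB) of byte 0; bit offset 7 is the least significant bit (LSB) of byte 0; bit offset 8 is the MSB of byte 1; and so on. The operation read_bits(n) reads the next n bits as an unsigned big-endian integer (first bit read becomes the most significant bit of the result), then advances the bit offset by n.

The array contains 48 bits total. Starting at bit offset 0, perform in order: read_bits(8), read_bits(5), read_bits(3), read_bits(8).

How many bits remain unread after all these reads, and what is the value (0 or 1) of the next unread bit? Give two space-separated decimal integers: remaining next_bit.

Answer: 24 1

Derivation:
Read 1: bits[0:8] width=8 -> value=251 (bin 11111011); offset now 8 = byte 1 bit 0; 40 bits remain
Read 2: bits[8:13] width=5 -> value=8 (bin 01000); offset now 13 = byte 1 bit 5; 35 bits remain
Read 3: bits[13:16] width=3 -> value=1 (bin 001); offset now 16 = byte 2 bit 0; 32 bits remain
Read 4: bits[16:24] width=8 -> value=177 (bin 10110001); offset now 24 = byte 3 bit 0; 24 bits remain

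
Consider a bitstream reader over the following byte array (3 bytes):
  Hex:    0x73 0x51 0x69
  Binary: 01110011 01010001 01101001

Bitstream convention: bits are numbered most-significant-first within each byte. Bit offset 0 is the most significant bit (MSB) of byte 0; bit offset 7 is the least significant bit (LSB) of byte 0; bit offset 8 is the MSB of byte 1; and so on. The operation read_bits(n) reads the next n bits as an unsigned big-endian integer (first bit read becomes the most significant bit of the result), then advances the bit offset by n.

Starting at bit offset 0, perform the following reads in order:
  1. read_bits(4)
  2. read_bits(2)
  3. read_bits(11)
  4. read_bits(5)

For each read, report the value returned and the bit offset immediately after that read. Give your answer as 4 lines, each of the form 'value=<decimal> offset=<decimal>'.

Answer: value=7 offset=4
value=0 offset=6
value=1698 offset=17
value=26 offset=22

Derivation:
Read 1: bits[0:4] width=4 -> value=7 (bin 0111); offset now 4 = byte 0 bit 4; 20 bits remain
Read 2: bits[4:6] width=2 -> value=0 (bin 00); offset now 6 = byte 0 bit 6; 18 bits remain
Read 3: bits[6:17] width=11 -> value=1698 (bin 11010100010); offset now 17 = byte 2 bit 1; 7 bits remain
Read 4: bits[17:22] width=5 -> value=26 (bin 11010); offset now 22 = byte 2 bit 6; 2 bits remain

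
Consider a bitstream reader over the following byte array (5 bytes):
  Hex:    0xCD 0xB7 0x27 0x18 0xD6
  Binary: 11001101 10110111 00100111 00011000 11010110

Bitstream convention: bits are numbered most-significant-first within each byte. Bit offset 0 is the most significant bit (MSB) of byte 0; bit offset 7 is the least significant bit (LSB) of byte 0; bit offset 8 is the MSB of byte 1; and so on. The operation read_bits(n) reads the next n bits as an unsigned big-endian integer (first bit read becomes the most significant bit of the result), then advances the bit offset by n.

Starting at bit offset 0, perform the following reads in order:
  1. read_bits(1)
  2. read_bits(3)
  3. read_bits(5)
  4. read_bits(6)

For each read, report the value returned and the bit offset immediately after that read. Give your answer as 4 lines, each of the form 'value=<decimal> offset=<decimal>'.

Answer: value=1 offset=1
value=4 offset=4
value=27 offset=9
value=27 offset=15

Derivation:
Read 1: bits[0:1] width=1 -> value=1 (bin 1); offset now 1 = byte 0 bit 1; 39 bits remain
Read 2: bits[1:4] width=3 -> value=4 (bin 100); offset now 4 = byte 0 bit 4; 36 bits remain
Read 3: bits[4:9] width=5 -> value=27 (bin 11011); offset now 9 = byte 1 bit 1; 31 bits remain
Read 4: bits[9:15] width=6 -> value=27 (bin 011011); offset now 15 = byte 1 bit 7; 25 bits remain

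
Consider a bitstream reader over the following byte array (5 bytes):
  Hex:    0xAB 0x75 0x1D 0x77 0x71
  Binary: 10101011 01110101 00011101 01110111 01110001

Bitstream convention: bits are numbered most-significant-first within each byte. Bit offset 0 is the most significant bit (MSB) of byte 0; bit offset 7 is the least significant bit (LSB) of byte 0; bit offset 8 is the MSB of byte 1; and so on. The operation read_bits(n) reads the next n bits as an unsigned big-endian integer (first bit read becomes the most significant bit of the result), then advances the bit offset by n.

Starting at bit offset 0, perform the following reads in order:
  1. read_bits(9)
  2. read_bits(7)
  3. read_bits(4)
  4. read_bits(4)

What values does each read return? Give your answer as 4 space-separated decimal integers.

Answer: 342 117 1 13

Derivation:
Read 1: bits[0:9] width=9 -> value=342 (bin 101010110); offset now 9 = byte 1 bit 1; 31 bits remain
Read 2: bits[9:16] width=7 -> value=117 (bin 1110101); offset now 16 = byte 2 bit 0; 24 bits remain
Read 3: bits[16:20] width=4 -> value=1 (bin 0001); offset now 20 = byte 2 bit 4; 20 bits remain
Read 4: bits[20:24] width=4 -> value=13 (bin 1101); offset now 24 = byte 3 bit 0; 16 bits remain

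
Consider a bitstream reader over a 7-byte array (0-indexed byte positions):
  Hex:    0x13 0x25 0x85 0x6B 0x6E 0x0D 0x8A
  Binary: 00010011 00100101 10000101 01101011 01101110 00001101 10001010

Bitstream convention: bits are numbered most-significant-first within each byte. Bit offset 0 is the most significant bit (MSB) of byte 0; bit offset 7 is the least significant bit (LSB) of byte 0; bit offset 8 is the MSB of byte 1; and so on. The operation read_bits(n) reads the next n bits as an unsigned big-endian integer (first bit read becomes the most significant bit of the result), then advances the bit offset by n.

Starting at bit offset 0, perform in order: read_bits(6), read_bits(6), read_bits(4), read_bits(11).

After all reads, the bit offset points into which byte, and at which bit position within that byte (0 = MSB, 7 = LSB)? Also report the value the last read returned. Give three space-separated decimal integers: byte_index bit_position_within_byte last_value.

Read 1: bits[0:6] width=6 -> value=4 (bin 000100); offset now 6 = byte 0 bit 6; 50 bits remain
Read 2: bits[6:12] width=6 -> value=50 (bin 110010); offset now 12 = byte 1 bit 4; 44 bits remain
Read 3: bits[12:16] width=4 -> value=5 (bin 0101); offset now 16 = byte 2 bit 0; 40 bits remain
Read 4: bits[16:27] width=11 -> value=1067 (bin 10000101011); offset now 27 = byte 3 bit 3; 29 bits remain

Answer: 3 3 1067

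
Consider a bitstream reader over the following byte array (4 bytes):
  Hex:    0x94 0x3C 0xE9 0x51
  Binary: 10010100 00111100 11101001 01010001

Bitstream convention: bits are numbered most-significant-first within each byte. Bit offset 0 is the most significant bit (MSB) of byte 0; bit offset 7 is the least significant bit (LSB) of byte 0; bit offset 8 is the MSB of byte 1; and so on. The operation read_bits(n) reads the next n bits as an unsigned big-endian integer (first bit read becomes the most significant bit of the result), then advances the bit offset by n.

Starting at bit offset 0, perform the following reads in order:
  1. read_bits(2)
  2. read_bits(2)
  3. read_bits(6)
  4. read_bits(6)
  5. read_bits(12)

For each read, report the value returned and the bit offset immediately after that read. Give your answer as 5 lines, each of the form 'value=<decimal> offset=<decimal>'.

Read 1: bits[0:2] width=2 -> value=2 (bin 10); offset now 2 = byte 0 bit 2; 30 bits remain
Read 2: bits[2:4] width=2 -> value=1 (bin 01); offset now 4 = byte 0 bit 4; 28 bits remain
Read 3: bits[4:10] width=6 -> value=16 (bin 010000); offset now 10 = byte 1 bit 2; 22 bits remain
Read 4: bits[10:16] width=6 -> value=60 (bin 111100); offset now 16 = byte 2 bit 0; 16 bits remain
Read 5: bits[16:28] width=12 -> value=3733 (bin 111010010101); offset now 28 = byte 3 bit 4; 4 bits remain

Answer: value=2 offset=2
value=1 offset=4
value=16 offset=10
value=60 offset=16
value=3733 offset=28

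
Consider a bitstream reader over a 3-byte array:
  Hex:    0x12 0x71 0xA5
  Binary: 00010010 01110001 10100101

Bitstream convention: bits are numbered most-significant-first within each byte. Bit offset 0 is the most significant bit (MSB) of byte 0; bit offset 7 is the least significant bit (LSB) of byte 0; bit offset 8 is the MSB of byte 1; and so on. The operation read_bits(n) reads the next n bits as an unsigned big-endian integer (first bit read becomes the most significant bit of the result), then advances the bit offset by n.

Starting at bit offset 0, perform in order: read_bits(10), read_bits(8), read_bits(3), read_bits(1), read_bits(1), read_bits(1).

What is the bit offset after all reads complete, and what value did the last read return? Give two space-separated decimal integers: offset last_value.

Read 1: bits[0:10] width=10 -> value=73 (bin 0001001001); offset now 10 = byte 1 bit 2; 14 bits remain
Read 2: bits[10:18] width=8 -> value=198 (bin 11000110); offset now 18 = byte 2 bit 2; 6 bits remain
Read 3: bits[18:21] width=3 -> value=4 (bin 100); offset now 21 = byte 2 bit 5; 3 bits remain
Read 4: bits[21:22] width=1 -> value=1 (bin 1); offset now 22 = byte 2 bit 6; 2 bits remain
Read 5: bits[22:23] width=1 -> value=0 (bin 0); offset now 23 = byte 2 bit 7; 1 bits remain
Read 6: bits[23:24] width=1 -> value=1 (bin 1); offset now 24 = byte 3 bit 0; 0 bits remain

Answer: 24 1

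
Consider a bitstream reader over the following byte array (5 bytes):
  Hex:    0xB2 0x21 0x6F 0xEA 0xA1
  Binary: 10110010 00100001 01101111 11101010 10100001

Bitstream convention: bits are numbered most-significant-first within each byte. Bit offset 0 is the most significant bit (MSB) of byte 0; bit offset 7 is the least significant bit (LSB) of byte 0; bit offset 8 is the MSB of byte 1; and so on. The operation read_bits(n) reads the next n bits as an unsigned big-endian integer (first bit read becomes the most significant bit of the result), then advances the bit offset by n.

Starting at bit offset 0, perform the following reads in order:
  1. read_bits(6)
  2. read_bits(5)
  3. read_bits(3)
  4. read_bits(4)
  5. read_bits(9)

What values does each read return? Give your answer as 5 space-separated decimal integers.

Read 1: bits[0:6] width=6 -> value=44 (bin 101100); offset now 6 = byte 0 bit 6; 34 bits remain
Read 2: bits[6:11] width=5 -> value=17 (bin 10001); offset now 11 = byte 1 bit 3; 29 bits remain
Read 3: bits[11:14] width=3 -> value=0 (bin 000); offset now 14 = byte 1 bit 6; 26 bits remain
Read 4: bits[14:18] width=4 -> value=5 (bin 0101); offset now 18 = byte 2 bit 2; 22 bits remain
Read 5: bits[18:27] width=9 -> value=383 (bin 101111111); offset now 27 = byte 3 bit 3; 13 bits remain

Answer: 44 17 0 5 383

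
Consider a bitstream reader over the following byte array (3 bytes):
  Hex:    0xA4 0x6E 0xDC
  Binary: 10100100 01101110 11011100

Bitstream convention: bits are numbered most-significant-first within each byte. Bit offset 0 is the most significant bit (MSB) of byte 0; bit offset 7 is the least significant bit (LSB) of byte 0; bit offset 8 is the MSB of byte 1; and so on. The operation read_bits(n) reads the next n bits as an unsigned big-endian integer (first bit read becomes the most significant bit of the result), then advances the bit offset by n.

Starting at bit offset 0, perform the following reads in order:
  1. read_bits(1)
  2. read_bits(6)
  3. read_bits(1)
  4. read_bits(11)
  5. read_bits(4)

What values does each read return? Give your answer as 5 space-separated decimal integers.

Answer: 1 18 0 886 14

Derivation:
Read 1: bits[0:1] width=1 -> value=1 (bin 1); offset now 1 = byte 0 bit 1; 23 bits remain
Read 2: bits[1:7] width=6 -> value=18 (bin 010010); offset now 7 = byte 0 bit 7; 17 bits remain
Read 3: bits[7:8] width=1 -> value=0 (bin 0); offset now 8 = byte 1 bit 0; 16 bits remain
Read 4: bits[8:19] width=11 -> value=886 (bin 01101110110); offset now 19 = byte 2 bit 3; 5 bits remain
Read 5: bits[19:23] width=4 -> value=14 (bin 1110); offset now 23 = byte 2 bit 7; 1 bits remain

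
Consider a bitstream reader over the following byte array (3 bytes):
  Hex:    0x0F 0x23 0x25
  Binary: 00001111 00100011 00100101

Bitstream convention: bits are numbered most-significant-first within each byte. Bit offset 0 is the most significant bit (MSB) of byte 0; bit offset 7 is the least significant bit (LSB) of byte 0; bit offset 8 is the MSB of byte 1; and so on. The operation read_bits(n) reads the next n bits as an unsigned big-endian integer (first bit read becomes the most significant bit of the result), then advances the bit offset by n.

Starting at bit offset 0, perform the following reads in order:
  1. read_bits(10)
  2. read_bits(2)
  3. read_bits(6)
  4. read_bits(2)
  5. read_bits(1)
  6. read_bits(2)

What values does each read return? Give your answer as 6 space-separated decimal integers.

Answer: 60 2 12 2 0 2

Derivation:
Read 1: bits[0:10] width=10 -> value=60 (bin 0000111100); offset now 10 = byte 1 bit 2; 14 bits remain
Read 2: bits[10:12] width=2 -> value=2 (bin 10); offset now 12 = byte 1 bit 4; 12 bits remain
Read 3: bits[12:18] width=6 -> value=12 (bin 001100); offset now 18 = byte 2 bit 2; 6 bits remain
Read 4: bits[18:20] width=2 -> value=2 (bin 10); offset now 20 = byte 2 bit 4; 4 bits remain
Read 5: bits[20:21] width=1 -> value=0 (bin 0); offset now 21 = byte 2 bit 5; 3 bits remain
Read 6: bits[21:23] width=2 -> value=2 (bin 10); offset now 23 = byte 2 bit 7; 1 bits remain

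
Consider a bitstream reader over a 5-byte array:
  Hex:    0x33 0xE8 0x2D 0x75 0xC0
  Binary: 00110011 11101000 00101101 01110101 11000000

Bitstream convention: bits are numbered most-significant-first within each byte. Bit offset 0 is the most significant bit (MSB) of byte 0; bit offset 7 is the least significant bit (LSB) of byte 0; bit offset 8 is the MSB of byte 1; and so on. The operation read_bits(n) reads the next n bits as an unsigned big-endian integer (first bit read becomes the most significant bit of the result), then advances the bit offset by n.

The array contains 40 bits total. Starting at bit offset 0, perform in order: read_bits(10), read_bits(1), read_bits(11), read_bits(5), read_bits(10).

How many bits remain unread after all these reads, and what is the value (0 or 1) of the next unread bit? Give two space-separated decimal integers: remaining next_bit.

Read 1: bits[0:10] width=10 -> value=207 (bin 0011001111); offset now 10 = byte 1 bit 2; 30 bits remain
Read 2: bits[10:11] width=1 -> value=1 (bin 1); offset now 11 = byte 1 bit 3; 29 bits remain
Read 3: bits[11:22] width=11 -> value=523 (bin 01000001011); offset now 22 = byte 2 bit 6; 18 bits remain
Read 4: bits[22:27] width=5 -> value=11 (bin 01011); offset now 27 = byte 3 bit 3; 13 bits remain
Read 5: bits[27:37] width=10 -> value=696 (bin 1010111000); offset now 37 = byte 4 bit 5; 3 bits remain

Answer: 3 0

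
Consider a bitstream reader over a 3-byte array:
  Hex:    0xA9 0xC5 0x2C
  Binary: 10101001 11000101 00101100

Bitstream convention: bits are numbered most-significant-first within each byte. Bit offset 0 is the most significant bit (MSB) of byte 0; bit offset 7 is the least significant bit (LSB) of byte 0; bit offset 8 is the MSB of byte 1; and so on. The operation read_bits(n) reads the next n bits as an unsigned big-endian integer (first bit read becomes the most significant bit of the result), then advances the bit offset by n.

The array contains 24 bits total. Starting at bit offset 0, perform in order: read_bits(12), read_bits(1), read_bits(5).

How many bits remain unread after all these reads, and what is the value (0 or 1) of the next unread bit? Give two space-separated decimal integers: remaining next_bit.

Answer: 6 1

Derivation:
Read 1: bits[0:12] width=12 -> value=2716 (bin 101010011100); offset now 12 = byte 1 bit 4; 12 bits remain
Read 2: bits[12:13] width=1 -> value=0 (bin 0); offset now 13 = byte 1 bit 5; 11 bits remain
Read 3: bits[13:18] width=5 -> value=20 (bin 10100); offset now 18 = byte 2 bit 2; 6 bits remain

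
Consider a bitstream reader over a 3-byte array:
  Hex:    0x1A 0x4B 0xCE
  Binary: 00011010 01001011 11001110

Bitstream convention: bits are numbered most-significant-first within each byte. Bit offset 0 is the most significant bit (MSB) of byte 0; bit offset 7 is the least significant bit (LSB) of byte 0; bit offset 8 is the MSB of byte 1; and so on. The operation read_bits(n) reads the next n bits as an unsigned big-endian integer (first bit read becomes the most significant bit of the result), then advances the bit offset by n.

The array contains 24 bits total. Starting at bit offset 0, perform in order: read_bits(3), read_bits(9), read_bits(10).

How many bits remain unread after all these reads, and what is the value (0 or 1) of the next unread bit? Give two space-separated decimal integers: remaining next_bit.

Answer: 2 1

Derivation:
Read 1: bits[0:3] width=3 -> value=0 (bin 000); offset now 3 = byte 0 bit 3; 21 bits remain
Read 2: bits[3:12] width=9 -> value=420 (bin 110100100); offset now 12 = byte 1 bit 4; 12 bits remain
Read 3: bits[12:22] width=10 -> value=755 (bin 1011110011); offset now 22 = byte 2 bit 6; 2 bits remain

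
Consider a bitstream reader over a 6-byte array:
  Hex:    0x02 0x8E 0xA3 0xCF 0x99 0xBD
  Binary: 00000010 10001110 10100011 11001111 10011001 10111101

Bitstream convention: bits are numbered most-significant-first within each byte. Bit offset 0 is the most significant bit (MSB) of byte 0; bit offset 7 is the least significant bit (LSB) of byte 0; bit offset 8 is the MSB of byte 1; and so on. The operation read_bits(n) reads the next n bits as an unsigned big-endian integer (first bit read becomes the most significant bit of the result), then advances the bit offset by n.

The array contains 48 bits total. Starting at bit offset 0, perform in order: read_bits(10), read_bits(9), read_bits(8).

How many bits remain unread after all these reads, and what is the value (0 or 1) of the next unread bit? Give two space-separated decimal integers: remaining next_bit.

Read 1: bits[0:10] width=10 -> value=10 (bin 0000001010); offset now 10 = byte 1 bit 2; 38 bits remain
Read 2: bits[10:19] width=9 -> value=117 (bin 001110101); offset now 19 = byte 2 bit 3; 29 bits remain
Read 3: bits[19:27] width=8 -> value=30 (bin 00011110); offset now 27 = byte 3 bit 3; 21 bits remain

Answer: 21 0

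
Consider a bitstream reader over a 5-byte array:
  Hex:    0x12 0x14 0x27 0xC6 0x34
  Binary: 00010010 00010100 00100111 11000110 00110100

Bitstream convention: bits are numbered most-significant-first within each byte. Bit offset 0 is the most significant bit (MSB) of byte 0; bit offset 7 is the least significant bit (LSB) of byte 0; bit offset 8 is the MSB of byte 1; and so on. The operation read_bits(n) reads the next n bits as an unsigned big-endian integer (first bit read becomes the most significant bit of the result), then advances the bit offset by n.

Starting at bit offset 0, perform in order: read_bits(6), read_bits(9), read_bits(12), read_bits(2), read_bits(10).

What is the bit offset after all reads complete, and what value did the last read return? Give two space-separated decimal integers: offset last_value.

Read 1: bits[0:6] width=6 -> value=4 (bin 000100); offset now 6 = byte 0 bit 6; 34 bits remain
Read 2: bits[6:15] width=9 -> value=266 (bin 100001010); offset now 15 = byte 1 bit 7; 25 bits remain
Read 3: bits[15:27] width=12 -> value=318 (bin 000100111110); offset now 27 = byte 3 bit 3; 13 bits remain
Read 4: bits[27:29] width=2 -> value=0 (bin 00); offset now 29 = byte 3 bit 5; 11 bits remain
Read 5: bits[29:39] width=10 -> value=794 (bin 1100011010); offset now 39 = byte 4 bit 7; 1 bits remain

Answer: 39 794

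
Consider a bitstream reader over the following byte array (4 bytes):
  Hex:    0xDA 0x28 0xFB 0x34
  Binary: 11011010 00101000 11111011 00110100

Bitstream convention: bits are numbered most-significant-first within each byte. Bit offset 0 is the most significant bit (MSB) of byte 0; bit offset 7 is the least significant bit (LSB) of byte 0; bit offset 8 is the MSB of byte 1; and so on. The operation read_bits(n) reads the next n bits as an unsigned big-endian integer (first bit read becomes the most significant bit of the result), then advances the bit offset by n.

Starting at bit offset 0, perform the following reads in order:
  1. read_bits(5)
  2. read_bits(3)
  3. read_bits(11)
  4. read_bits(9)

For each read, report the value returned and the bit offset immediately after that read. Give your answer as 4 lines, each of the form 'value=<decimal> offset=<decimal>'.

Answer: value=27 offset=5
value=2 offset=8
value=327 offset=19
value=435 offset=28

Derivation:
Read 1: bits[0:5] width=5 -> value=27 (bin 11011); offset now 5 = byte 0 bit 5; 27 bits remain
Read 2: bits[5:8] width=3 -> value=2 (bin 010); offset now 8 = byte 1 bit 0; 24 bits remain
Read 3: bits[8:19] width=11 -> value=327 (bin 00101000111); offset now 19 = byte 2 bit 3; 13 bits remain
Read 4: bits[19:28] width=9 -> value=435 (bin 110110011); offset now 28 = byte 3 bit 4; 4 bits remain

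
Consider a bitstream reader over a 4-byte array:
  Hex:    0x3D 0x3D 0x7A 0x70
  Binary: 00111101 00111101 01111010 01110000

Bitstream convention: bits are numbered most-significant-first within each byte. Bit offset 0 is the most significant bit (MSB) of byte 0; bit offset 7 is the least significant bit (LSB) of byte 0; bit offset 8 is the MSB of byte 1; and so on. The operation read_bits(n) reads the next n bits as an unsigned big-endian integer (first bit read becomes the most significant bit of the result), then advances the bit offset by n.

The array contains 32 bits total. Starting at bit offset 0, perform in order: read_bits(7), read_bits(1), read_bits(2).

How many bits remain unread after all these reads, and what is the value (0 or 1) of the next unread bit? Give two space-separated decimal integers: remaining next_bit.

Answer: 22 1

Derivation:
Read 1: bits[0:7] width=7 -> value=30 (bin 0011110); offset now 7 = byte 0 bit 7; 25 bits remain
Read 2: bits[7:8] width=1 -> value=1 (bin 1); offset now 8 = byte 1 bit 0; 24 bits remain
Read 3: bits[8:10] width=2 -> value=0 (bin 00); offset now 10 = byte 1 bit 2; 22 bits remain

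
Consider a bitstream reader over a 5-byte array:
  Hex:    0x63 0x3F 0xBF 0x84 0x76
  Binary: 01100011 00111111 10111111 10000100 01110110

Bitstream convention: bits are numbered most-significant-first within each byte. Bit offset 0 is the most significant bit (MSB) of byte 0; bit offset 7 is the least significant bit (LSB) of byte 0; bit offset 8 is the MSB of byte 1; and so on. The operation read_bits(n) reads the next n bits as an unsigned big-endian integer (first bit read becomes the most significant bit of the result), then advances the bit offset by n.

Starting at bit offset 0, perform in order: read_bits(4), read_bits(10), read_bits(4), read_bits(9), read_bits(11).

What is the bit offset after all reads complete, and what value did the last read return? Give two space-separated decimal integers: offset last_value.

Read 1: bits[0:4] width=4 -> value=6 (bin 0110); offset now 4 = byte 0 bit 4; 36 bits remain
Read 2: bits[4:14] width=10 -> value=207 (bin 0011001111); offset now 14 = byte 1 bit 6; 26 bits remain
Read 3: bits[14:18] width=4 -> value=14 (bin 1110); offset now 18 = byte 2 bit 2; 22 bits remain
Read 4: bits[18:27] width=9 -> value=508 (bin 111111100); offset now 27 = byte 3 bit 3; 13 bits remain
Read 5: bits[27:38] width=11 -> value=285 (bin 00100011101); offset now 38 = byte 4 bit 6; 2 bits remain

Answer: 38 285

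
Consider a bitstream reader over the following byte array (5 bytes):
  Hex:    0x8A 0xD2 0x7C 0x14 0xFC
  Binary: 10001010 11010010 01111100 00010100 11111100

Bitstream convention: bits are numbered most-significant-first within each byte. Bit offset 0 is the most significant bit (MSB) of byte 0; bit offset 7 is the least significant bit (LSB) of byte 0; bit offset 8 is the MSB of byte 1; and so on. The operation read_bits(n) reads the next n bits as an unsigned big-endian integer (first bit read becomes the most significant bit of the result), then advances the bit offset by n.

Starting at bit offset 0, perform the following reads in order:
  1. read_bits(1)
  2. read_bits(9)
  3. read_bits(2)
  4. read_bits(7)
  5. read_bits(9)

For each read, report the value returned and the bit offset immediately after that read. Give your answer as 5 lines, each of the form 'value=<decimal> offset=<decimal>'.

Answer: value=1 offset=1
value=43 offset=10
value=1 offset=12
value=19 offset=19
value=449 offset=28

Derivation:
Read 1: bits[0:1] width=1 -> value=1 (bin 1); offset now 1 = byte 0 bit 1; 39 bits remain
Read 2: bits[1:10] width=9 -> value=43 (bin 000101011); offset now 10 = byte 1 bit 2; 30 bits remain
Read 3: bits[10:12] width=2 -> value=1 (bin 01); offset now 12 = byte 1 bit 4; 28 bits remain
Read 4: bits[12:19] width=7 -> value=19 (bin 0010011); offset now 19 = byte 2 bit 3; 21 bits remain
Read 5: bits[19:28] width=9 -> value=449 (bin 111000001); offset now 28 = byte 3 bit 4; 12 bits remain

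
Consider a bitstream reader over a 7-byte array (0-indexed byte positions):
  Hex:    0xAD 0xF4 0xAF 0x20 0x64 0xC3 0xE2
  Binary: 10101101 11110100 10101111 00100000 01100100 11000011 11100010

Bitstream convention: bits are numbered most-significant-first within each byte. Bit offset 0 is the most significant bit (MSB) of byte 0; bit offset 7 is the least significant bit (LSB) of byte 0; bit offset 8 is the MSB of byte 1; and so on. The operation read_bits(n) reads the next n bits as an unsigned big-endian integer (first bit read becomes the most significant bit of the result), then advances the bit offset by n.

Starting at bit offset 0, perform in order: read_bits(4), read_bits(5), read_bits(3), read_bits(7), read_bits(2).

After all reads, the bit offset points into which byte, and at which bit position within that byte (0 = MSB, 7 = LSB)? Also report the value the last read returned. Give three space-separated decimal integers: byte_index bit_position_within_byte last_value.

Answer: 2 5 1

Derivation:
Read 1: bits[0:4] width=4 -> value=10 (bin 1010); offset now 4 = byte 0 bit 4; 52 bits remain
Read 2: bits[4:9] width=5 -> value=27 (bin 11011); offset now 9 = byte 1 bit 1; 47 bits remain
Read 3: bits[9:12] width=3 -> value=7 (bin 111); offset now 12 = byte 1 bit 4; 44 bits remain
Read 4: bits[12:19] width=7 -> value=37 (bin 0100101); offset now 19 = byte 2 bit 3; 37 bits remain
Read 5: bits[19:21] width=2 -> value=1 (bin 01); offset now 21 = byte 2 bit 5; 35 bits remain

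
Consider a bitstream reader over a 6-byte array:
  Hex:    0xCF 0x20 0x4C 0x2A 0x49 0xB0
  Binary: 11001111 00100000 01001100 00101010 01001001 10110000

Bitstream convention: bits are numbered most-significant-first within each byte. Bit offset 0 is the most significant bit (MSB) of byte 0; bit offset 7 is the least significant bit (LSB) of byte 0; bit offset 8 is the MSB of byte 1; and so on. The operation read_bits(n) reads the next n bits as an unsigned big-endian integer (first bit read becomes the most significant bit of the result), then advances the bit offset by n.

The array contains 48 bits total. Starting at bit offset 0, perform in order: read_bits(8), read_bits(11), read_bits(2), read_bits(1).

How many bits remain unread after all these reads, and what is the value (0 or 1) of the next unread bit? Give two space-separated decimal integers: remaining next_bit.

Read 1: bits[0:8] width=8 -> value=207 (bin 11001111); offset now 8 = byte 1 bit 0; 40 bits remain
Read 2: bits[8:19] width=11 -> value=258 (bin 00100000010); offset now 19 = byte 2 bit 3; 29 bits remain
Read 3: bits[19:21] width=2 -> value=1 (bin 01); offset now 21 = byte 2 bit 5; 27 bits remain
Read 4: bits[21:22] width=1 -> value=1 (bin 1); offset now 22 = byte 2 bit 6; 26 bits remain

Answer: 26 0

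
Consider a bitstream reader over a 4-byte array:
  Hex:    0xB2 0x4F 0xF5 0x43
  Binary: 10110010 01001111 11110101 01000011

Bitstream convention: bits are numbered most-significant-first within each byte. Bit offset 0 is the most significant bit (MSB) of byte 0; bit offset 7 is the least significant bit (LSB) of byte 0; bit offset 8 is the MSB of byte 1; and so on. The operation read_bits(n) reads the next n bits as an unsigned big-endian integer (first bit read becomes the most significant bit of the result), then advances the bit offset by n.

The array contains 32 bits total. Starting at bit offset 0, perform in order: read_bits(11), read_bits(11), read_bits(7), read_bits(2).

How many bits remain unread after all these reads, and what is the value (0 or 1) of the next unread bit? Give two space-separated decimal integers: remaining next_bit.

Read 1: bits[0:11] width=11 -> value=1426 (bin 10110010010); offset now 11 = byte 1 bit 3; 21 bits remain
Read 2: bits[11:22] width=11 -> value=1021 (bin 01111111101); offset now 22 = byte 2 bit 6; 10 bits remain
Read 3: bits[22:29] width=7 -> value=40 (bin 0101000); offset now 29 = byte 3 bit 5; 3 bits remain
Read 4: bits[29:31] width=2 -> value=1 (bin 01); offset now 31 = byte 3 bit 7; 1 bits remain

Answer: 1 1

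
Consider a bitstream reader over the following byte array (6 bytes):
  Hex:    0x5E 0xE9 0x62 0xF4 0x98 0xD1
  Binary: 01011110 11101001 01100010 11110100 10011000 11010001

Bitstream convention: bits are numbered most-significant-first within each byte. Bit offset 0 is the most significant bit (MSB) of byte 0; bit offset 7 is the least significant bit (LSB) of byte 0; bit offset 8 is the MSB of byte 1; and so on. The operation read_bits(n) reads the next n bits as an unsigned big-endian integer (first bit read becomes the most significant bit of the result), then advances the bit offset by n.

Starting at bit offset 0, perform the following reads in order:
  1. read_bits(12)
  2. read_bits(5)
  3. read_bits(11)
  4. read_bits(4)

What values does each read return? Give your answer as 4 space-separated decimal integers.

Answer: 1518 18 1583 4

Derivation:
Read 1: bits[0:12] width=12 -> value=1518 (bin 010111101110); offset now 12 = byte 1 bit 4; 36 bits remain
Read 2: bits[12:17] width=5 -> value=18 (bin 10010); offset now 17 = byte 2 bit 1; 31 bits remain
Read 3: bits[17:28] width=11 -> value=1583 (bin 11000101111); offset now 28 = byte 3 bit 4; 20 bits remain
Read 4: bits[28:32] width=4 -> value=4 (bin 0100); offset now 32 = byte 4 bit 0; 16 bits remain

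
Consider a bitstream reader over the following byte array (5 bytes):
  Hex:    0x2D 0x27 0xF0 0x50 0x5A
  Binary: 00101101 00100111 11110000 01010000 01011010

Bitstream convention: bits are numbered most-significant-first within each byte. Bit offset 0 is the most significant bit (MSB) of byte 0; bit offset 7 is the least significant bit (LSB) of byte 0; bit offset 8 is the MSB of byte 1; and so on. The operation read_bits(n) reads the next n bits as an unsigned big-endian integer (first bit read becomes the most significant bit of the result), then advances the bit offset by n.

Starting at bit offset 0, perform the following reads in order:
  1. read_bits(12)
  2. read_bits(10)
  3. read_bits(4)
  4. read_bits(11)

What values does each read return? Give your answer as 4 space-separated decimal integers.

Read 1: bits[0:12] width=12 -> value=722 (bin 001011010010); offset now 12 = byte 1 bit 4; 28 bits remain
Read 2: bits[12:22] width=10 -> value=508 (bin 0111111100); offset now 22 = byte 2 bit 6; 18 bits remain
Read 3: bits[22:26] width=4 -> value=1 (bin 0001); offset now 26 = byte 3 bit 2; 14 bits remain
Read 4: bits[26:37] width=11 -> value=523 (bin 01000001011); offset now 37 = byte 4 bit 5; 3 bits remain

Answer: 722 508 1 523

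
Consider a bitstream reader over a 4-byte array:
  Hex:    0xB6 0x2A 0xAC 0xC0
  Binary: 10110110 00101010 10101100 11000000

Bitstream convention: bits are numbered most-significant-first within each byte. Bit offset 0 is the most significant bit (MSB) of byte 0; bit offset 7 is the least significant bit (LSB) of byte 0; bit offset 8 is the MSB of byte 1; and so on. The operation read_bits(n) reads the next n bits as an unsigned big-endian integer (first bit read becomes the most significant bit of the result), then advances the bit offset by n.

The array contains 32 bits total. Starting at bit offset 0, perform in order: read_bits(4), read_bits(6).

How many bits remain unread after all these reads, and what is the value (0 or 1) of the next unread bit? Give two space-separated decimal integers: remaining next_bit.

Answer: 22 1

Derivation:
Read 1: bits[0:4] width=4 -> value=11 (bin 1011); offset now 4 = byte 0 bit 4; 28 bits remain
Read 2: bits[4:10] width=6 -> value=24 (bin 011000); offset now 10 = byte 1 bit 2; 22 bits remain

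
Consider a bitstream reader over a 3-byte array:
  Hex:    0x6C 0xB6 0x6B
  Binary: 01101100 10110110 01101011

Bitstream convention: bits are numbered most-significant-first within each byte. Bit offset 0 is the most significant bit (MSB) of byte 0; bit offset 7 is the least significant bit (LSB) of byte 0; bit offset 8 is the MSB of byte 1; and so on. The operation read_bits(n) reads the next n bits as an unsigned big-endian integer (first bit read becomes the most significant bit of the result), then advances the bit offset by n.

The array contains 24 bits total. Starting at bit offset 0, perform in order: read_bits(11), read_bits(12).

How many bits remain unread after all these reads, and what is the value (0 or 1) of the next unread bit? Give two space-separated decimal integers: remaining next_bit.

Read 1: bits[0:11] width=11 -> value=869 (bin 01101100101); offset now 11 = byte 1 bit 3; 13 bits remain
Read 2: bits[11:23] width=12 -> value=2869 (bin 101100110101); offset now 23 = byte 2 bit 7; 1 bits remain

Answer: 1 1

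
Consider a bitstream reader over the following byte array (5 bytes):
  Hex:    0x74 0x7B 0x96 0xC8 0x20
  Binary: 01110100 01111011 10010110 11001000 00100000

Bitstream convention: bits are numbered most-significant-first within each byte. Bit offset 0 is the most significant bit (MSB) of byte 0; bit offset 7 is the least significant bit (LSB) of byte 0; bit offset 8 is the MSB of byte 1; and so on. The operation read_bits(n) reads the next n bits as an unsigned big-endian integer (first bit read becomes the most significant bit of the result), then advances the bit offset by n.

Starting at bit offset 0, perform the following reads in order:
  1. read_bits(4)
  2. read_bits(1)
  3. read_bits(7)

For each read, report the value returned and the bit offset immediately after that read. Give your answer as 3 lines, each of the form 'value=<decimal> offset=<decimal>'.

Read 1: bits[0:4] width=4 -> value=7 (bin 0111); offset now 4 = byte 0 bit 4; 36 bits remain
Read 2: bits[4:5] width=1 -> value=0 (bin 0); offset now 5 = byte 0 bit 5; 35 bits remain
Read 3: bits[5:12] width=7 -> value=71 (bin 1000111); offset now 12 = byte 1 bit 4; 28 bits remain

Answer: value=7 offset=4
value=0 offset=5
value=71 offset=12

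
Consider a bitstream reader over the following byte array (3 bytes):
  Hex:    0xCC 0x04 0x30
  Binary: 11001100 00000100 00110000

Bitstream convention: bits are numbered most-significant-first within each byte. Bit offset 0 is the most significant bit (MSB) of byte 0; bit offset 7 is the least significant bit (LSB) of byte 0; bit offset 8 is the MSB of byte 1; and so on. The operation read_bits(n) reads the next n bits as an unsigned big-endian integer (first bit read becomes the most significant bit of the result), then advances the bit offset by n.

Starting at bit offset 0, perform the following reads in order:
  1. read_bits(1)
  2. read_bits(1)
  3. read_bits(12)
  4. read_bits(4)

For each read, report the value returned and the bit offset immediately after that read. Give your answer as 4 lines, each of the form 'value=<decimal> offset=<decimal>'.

Answer: value=1 offset=1
value=1 offset=2
value=769 offset=14
value=0 offset=18

Derivation:
Read 1: bits[0:1] width=1 -> value=1 (bin 1); offset now 1 = byte 0 bit 1; 23 bits remain
Read 2: bits[1:2] width=1 -> value=1 (bin 1); offset now 2 = byte 0 bit 2; 22 bits remain
Read 3: bits[2:14] width=12 -> value=769 (bin 001100000001); offset now 14 = byte 1 bit 6; 10 bits remain
Read 4: bits[14:18] width=4 -> value=0 (bin 0000); offset now 18 = byte 2 bit 2; 6 bits remain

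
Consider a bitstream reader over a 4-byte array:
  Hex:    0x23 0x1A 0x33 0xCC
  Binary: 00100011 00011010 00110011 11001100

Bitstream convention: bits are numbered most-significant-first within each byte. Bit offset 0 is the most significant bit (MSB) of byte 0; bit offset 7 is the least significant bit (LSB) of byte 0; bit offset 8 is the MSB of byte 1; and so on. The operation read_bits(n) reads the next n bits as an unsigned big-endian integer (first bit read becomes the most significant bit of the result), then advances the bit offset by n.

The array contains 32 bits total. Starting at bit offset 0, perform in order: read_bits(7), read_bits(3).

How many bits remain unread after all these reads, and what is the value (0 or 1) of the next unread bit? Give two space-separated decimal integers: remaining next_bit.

Read 1: bits[0:7] width=7 -> value=17 (bin 0010001); offset now 7 = byte 0 bit 7; 25 bits remain
Read 2: bits[7:10] width=3 -> value=4 (bin 100); offset now 10 = byte 1 bit 2; 22 bits remain

Answer: 22 0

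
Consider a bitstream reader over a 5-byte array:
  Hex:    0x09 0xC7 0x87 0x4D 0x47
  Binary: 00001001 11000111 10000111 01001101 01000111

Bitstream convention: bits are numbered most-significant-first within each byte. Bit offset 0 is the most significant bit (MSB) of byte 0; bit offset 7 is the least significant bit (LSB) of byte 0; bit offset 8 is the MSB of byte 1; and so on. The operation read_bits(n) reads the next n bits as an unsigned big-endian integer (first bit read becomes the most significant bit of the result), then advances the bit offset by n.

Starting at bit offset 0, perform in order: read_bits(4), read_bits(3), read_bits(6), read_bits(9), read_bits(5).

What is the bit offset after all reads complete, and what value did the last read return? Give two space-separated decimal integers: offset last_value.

Answer: 27 26

Derivation:
Read 1: bits[0:4] width=4 -> value=0 (bin 0000); offset now 4 = byte 0 bit 4; 36 bits remain
Read 2: bits[4:7] width=3 -> value=4 (bin 100); offset now 7 = byte 0 bit 7; 33 bits remain
Read 3: bits[7:13] width=6 -> value=56 (bin 111000); offset now 13 = byte 1 bit 5; 27 bits remain
Read 4: bits[13:22] width=9 -> value=481 (bin 111100001); offset now 22 = byte 2 bit 6; 18 bits remain
Read 5: bits[22:27] width=5 -> value=26 (bin 11010); offset now 27 = byte 3 bit 3; 13 bits remain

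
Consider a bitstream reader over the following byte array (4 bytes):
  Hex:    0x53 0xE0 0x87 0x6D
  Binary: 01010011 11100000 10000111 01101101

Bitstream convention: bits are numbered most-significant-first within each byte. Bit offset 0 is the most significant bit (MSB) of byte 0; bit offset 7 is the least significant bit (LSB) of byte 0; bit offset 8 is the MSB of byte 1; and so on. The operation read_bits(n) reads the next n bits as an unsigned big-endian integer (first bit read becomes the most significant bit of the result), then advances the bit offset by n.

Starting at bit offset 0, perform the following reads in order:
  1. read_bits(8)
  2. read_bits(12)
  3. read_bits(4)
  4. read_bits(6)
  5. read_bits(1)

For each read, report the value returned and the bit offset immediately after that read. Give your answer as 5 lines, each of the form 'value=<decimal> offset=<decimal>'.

Answer: value=83 offset=8
value=3592 offset=20
value=7 offset=24
value=27 offset=30
value=0 offset=31

Derivation:
Read 1: bits[0:8] width=8 -> value=83 (bin 01010011); offset now 8 = byte 1 bit 0; 24 bits remain
Read 2: bits[8:20] width=12 -> value=3592 (bin 111000001000); offset now 20 = byte 2 bit 4; 12 bits remain
Read 3: bits[20:24] width=4 -> value=7 (bin 0111); offset now 24 = byte 3 bit 0; 8 bits remain
Read 4: bits[24:30] width=6 -> value=27 (bin 011011); offset now 30 = byte 3 bit 6; 2 bits remain
Read 5: bits[30:31] width=1 -> value=0 (bin 0); offset now 31 = byte 3 bit 7; 1 bits remain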